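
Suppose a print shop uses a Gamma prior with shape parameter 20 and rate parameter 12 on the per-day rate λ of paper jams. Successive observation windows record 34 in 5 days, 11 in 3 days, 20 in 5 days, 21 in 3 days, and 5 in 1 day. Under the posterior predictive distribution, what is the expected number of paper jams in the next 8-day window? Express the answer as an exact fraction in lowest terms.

888/29

Total count: 34 + 11 + 20 + 21 + 5 = 91.
Total exposure: 5 + 3 + 5 + 3 + 1 = 17 days.
Conjugate update: add total count to the shape and total exposure to the rate, giving Gamma(111, 29).
Predictive mean over an 8-day window = T·E[λ|data] = 8·111/29 = 888/29.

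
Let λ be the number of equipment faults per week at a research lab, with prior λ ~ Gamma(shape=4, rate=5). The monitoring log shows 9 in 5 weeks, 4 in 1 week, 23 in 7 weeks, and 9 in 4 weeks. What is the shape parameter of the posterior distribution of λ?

49

Total count: 9 + 4 + 23 + 9 = 45.
Total exposure: 5 + 1 + 7 + 4 = 17 weeks.
By Gamma–Poisson conjugacy, the posterior is Gamma(α + Σx, β + Σt) = Gamma(4 + 45, 5 + 17) = Gamma(49, 22).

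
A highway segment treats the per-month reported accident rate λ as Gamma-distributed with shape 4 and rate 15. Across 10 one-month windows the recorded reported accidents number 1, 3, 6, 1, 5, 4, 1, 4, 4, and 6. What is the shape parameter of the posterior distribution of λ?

Total count: 1 + 3 + 6 + 1 + 5 + 4 + 1 + 4 + 4 + 6 = 35.
Total exposure: 10 months.
Posterior: α' = 4 + 35 = 39, β' = 15 + 10 = 25.

39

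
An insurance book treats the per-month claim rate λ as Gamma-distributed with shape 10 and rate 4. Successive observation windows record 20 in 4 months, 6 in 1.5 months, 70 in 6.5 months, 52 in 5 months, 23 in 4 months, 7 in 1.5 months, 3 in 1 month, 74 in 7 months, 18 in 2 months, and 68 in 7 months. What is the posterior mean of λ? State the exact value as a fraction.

Total count: 20 + 6 + 70 + 52 + 23 + 7 + 3 + 74 + 18 + 68 = 341.
Total exposure: 4 + 1.5 + 6.5 + 5 + 4 + 1.5 + 1 + 7 + 2 + 7 = 39.5 months.
The Gamma prior is conjugate for the Poisson rate, so λ | data ~ Gamma(10+341, 4+39.5) = Gamma(351, 87/2).
Posterior mean = α'/β' = 351/(87/2) = 234/29.

234/29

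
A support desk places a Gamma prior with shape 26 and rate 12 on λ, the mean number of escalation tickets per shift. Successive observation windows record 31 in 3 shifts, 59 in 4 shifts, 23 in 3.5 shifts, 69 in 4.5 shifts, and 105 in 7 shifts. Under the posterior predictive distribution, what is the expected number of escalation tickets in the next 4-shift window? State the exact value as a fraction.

626/17

Total count: 31 + 59 + 23 + 69 + 105 = 287.
Total exposure: 3 + 4 + 3.5 + 4.5 + 7 = 22 shifts.
Conjugate update: add total count to the shape and total exposure to the rate, giving Gamma(313, 34).
Predictive mean over a 4-shift window = T·E[λ|data] = 4·313/34 = 626/17.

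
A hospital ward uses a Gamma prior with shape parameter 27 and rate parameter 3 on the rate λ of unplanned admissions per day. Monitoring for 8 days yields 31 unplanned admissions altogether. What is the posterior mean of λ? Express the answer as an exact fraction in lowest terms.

Total count 31 over total exposure 8 days.
By Gamma–Poisson conjugacy, the posterior is Gamma(α + Σx, β + Σt) = Gamma(27 + 31, 3 + 8) = Gamma(58, 11).
Posterior mean = α'/β' = 58/11.

58/11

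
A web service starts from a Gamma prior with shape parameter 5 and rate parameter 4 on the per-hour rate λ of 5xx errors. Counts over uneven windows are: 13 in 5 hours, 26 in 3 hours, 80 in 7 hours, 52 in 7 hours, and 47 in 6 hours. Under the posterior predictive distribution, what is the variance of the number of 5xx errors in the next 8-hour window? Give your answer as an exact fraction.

1115/16

Total count: 13 + 26 + 80 + 52 + 47 = 218.
Total exposure: 5 + 3 + 7 + 7 + 6 = 28 hours.
By Gamma–Poisson conjugacy, the posterior is Gamma(α + Σx, β + Σt) = Gamma(5 + 218, 4 + 28) = Gamma(223, 32).
The posterior predictive for a window of length T is Negative Binomial with variance T·α'·(β'+T)/β'² = 8·223·40/1024 = 1115/16.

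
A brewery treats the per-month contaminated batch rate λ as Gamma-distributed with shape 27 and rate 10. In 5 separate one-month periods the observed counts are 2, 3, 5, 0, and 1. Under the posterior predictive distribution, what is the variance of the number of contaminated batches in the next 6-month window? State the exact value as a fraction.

532/25

Total count: 2 + 3 + 5 + 0 + 1 = 11.
Total exposure: 5 months.
Conjugate update: add total count to the shape and total exposure to the rate, giving Gamma(38, 15).
The posterior predictive for a window of length T is Negative Binomial with variance T·α'·(β'+T)/β'² = 6·38·21/225 = 532/25.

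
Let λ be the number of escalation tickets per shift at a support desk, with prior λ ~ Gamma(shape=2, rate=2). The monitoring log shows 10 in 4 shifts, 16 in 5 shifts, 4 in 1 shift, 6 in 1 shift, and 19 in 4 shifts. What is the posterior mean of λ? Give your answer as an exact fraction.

Total count: 10 + 16 + 4 + 6 + 19 = 55.
Total exposure: 4 + 5 + 1 + 1 + 4 = 15 shifts.
Conjugate update: add total count to the shape and total exposure to the rate, giving Gamma(57, 17).
Posterior mean = α'/β' = 57/17.

57/17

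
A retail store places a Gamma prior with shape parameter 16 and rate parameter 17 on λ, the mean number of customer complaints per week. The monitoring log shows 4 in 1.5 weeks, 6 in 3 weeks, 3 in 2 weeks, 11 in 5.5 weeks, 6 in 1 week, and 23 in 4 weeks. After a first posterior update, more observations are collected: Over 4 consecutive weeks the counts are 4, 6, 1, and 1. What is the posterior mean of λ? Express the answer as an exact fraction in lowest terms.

Total count: 4 + 6 + 3 + 11 + 6 + 23 = 53.
Total exposure: 1.5 + 3 + 2 + 5.5 + 1 + 4 = 17 weeks.
After the first batch: Gamma(16 + 53, 17 + 17) = Gamma(69, 34).
Total count: 4 + 6 + 1 + 1 = 12.
Total exposure: 4 weeks.
After the second batch: Gamma(69 + 12, 34 + 4) = Gamma(81, 38).
Posterior mean = α'/β' = 81/38.

81/38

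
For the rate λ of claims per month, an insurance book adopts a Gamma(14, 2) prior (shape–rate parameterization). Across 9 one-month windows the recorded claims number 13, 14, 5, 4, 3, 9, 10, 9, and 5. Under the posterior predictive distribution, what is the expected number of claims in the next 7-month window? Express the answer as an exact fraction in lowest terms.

602/11

Total count: 13 + 14 + 5 + 4 + 3 + 9 + 10 + 9 + 5 = 72.
Total exposure: 9 months.
Gamma(α, β) with Poisson data over total exposure Σt gives posterior Gamma(α+Σx, β+Σt) = Gamma(86, 11).
Predictive mean over a 7-month window = T·E[λ|data] = 7·86/11 = 602/11.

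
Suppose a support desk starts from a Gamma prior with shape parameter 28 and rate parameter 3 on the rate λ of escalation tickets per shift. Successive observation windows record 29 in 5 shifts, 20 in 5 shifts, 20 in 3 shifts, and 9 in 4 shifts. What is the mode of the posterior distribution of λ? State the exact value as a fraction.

Total count: 29 + 20 + 20 + 9 = 78.
Total exposure: 5 + 5 + 3 + 4 = 17 shifts.
By Gamma–Poisson conjugacy, the posterior is Gamma(α + Σx, β + Σt) = Gamma(28 + 78, 3 + 17) = Gamma(106, 20).
Posterior mode = (α'−1)/β' = 105/20 = 21/4.

21/4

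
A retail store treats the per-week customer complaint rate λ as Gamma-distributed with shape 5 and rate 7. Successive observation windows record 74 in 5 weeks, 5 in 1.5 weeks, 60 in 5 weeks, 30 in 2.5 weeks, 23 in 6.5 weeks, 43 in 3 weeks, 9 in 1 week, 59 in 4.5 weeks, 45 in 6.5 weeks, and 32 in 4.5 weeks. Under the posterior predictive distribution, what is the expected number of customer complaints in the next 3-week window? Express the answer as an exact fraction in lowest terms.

Total count: 74 + 5 + 60 + 30 + 23 + 43 + 9 + 59 + 45 + 32 = 380.
Total exposure: 5 + 1.5 + 5 + 2.5 + 6.5 + 3 + 1 + 4.5 + 6.5 + 4.5 = 40 weeks.
By Gamma–Poisson conjugacy, the posterior is Gamma(α + Σx, β + Σt) = Gamma(5 + 380, 7 + 40) = Gamma(385, 47).
Predictive mean over a 3-week window = T·E[λ|data] = 3·385/47 = 1155/47.

1155/47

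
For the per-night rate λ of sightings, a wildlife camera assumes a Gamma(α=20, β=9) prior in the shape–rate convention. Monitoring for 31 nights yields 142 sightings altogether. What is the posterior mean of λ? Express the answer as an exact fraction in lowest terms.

81/20

Total count 142 over total exposure 31 nights.
Gamma(α, β) with Poisson data over total exposure Σt gives posterior Gamma(α+Σx, β+Σt) = Gamma(162, 40).
Posterior mean = α'/β' = 162/40 = 81/20.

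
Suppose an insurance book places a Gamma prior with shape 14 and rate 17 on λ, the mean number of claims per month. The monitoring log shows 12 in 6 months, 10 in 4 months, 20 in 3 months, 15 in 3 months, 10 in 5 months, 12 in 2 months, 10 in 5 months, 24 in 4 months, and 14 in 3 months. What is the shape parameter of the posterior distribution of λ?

Total count: 12 + 10 + 20 + 15 + 10 + 12 + 10 + 24 + 14 = 127.
Total exposure: 6 + 4 + 3 + 3 + 5 + 2 + 5 + 4 + 3 = 35 months.
By Gamma–Poisson conjugacy, the posterior is Gamma(α + Σx, β + Σt) = Gamma(14 + 127, 17 + 35) = Gamma(141, 52).

141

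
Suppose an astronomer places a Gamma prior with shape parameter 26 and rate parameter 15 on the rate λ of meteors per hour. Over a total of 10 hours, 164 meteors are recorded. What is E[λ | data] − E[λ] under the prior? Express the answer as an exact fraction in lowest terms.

Total count 164 over total exposure 10 hours.
The Gamma prior is conjugate for the Poisson rate, so λ | data ~ Gamma(26+164, 15+10) = Gamma(190, 25).
Posterior mean = 190/25 = 38/5; prior mean = 26/15 = 26/15. Difference = 38/5 − 26/15 = 88/15.

88/15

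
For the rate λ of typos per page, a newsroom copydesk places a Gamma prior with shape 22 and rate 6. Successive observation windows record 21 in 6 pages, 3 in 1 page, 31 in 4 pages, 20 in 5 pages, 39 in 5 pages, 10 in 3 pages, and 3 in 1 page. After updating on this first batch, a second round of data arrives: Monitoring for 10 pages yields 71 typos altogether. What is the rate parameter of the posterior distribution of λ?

Total count: 21 + 3 + 31 + 20 + 39 + 10 + 3 = 127.
Total exposure: 6 + 1 + 4 + 5 + 5 + 3 + 1 = 25 pages.
After the first batch: Gamma(22 + 127, 6 + 25) = Gamma(149, 31).
Total count 71 over total exposure 10 pages.
After the second batch: Gamma(149 + 71, 31 + 10) = Gamma(220, 41).

41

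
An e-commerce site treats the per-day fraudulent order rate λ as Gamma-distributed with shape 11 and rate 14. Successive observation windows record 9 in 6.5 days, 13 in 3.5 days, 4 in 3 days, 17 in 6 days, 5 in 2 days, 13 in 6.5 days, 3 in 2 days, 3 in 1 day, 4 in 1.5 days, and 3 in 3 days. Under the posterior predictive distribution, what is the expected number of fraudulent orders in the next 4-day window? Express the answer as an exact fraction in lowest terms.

340/49

Total count: 9 + 13 + 4 + 17 + 5 + 13 + 3 + 3 + 4 + 3 = 74.
Total exposure: 6.5 + 3.5 + 3 + 6 + 2 + 6.5 + 2 + 1 + 1.5 + 3 = 35 days.
By Gamma–Poisson conjugacy, the posterior is Gamma(α + Σx, β + Σt) = Gamma(11 + 74, 14 + 35) = Gamma(85, 49).
Predictive mean over a 4-day window = T·E[λ|data] = 4·85/49 = 340/49.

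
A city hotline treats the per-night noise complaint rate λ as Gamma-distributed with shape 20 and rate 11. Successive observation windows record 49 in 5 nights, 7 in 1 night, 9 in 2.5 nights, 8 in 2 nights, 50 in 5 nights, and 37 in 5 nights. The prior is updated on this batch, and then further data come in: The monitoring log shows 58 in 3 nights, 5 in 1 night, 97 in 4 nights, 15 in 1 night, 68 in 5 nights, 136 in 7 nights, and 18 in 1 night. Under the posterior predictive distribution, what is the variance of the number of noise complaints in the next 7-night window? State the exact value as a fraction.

Total count: 49 + 7 + 9 + 8 + 50 + 37 = 160.
Total exposure: 5 + 1 + 2.5 + 2 + 5 + 5 = 20.5 nights.
After the first batch: Gamma(20 + 160, 11 + 20.5) = Gamma(180, 63/2).
Total count: 58 + 5 + 97 + 15 + 68 + 136 + 18 = 397.
Total exposure: 3 + 1 + 4 + 1 + 5 + 7 + 1 = 22 nights.
After the second batch: Gamma(180 + 397, 63/2 + 22) = Gamma(577, 107/2).
The posterior predictive for a window of length T is Negative Binomial with variance T·α'·(β'+T)/β'² = 7·577·(121/2)/(11449/4) = 977438/11449.

977438/11449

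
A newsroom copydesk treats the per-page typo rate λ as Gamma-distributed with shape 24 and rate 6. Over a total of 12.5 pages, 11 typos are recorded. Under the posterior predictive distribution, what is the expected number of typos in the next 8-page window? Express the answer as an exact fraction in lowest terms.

560/37

Total count 11 over total exposure 12.5 pages.
The Gamma prior is conjugate for the Poisson rate, so λ | data ~ Gamma(24+11, 6+12.5) = Gamma(35, 37/2).
Predictive mean over an 8-page window = T·E[λ|data] = 8·35/(37/2) = 560/37.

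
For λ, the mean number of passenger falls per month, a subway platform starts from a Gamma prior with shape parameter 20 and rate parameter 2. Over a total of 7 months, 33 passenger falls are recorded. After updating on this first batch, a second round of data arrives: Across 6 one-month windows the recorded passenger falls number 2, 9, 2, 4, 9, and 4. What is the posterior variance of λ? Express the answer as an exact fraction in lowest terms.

83/225

Total count 33 over total exposure 7 months.
After the first batch: Gamma(20 + 33, 2 + 7) = Gamma(53, 9).
Total count: 2 + 9 + 2 + 4 + 9 + 4 = 30.
Total exposure: 6 months.
After the second batch: Gamma(53 + 30, 9 + 6) = Gamma(83, 15).
Posterior variance = α'/β'² = 83/225.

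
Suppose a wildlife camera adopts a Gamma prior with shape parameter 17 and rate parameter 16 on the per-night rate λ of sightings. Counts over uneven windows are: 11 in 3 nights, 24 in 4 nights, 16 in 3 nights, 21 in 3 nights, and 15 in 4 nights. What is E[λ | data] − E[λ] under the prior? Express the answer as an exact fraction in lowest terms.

1103/528

Total count: 11 + 24 + 16 + 21 + 15 = 87.
Total exposure: 3 + 4 + 3 + 3 + 4 = 17 nights.
The Gamma prior is conjugate for the Poisson rate, so λ | data ~ Gamma(17+87, 16+17) = Gamma(104, 33).
Posterior mean = 104/33 = 104/33; prior mean = 17/16 = 17/16. Difference = 104/33 − 17/16 = 1103/528.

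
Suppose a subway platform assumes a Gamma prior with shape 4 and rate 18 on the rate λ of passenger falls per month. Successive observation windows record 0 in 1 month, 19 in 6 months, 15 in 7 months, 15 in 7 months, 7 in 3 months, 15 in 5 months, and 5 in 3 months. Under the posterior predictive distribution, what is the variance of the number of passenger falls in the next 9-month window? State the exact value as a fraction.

Total count: 0 + 19 + 15 + 15 + 7 + 15 + 5 = 76.
Total exposure: 1 + 6 + 7 + 7 + 3 + 5 + 3 = 32 months.
The Gamma prior is conjugate for the Poisson rate, so λ | data ~ Gamma(4+76, 18+32) = Gamma(80, 50).
The posterior predictive for a window of length T is Negative Binomial with variance T·α'·(β'+T)/β'² = 9·80·59/2500 = 2124/125.

2124/125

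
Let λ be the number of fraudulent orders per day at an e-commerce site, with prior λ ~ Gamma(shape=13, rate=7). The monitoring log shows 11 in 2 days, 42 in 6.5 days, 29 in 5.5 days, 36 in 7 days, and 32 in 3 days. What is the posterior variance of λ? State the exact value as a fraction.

Total count: 11 + 42 + 29 + 36 + 32 = 150.
Total exposure: 2 + 6.5 + 5.5 + 7 + 3 = 24 days.
Gamma(α, β) with Poisson data over total exposure Σt gives posterior Gamma(α+Σx, β+Σt) = Gamma(163, 31).
Posterior variance = α'/β'² = 163/961.

163/961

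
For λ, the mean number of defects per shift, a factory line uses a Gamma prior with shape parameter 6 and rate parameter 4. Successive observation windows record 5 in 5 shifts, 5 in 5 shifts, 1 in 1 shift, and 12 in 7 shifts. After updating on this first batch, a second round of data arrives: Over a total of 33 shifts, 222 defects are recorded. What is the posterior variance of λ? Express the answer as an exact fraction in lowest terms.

Total count: 5 + 5 + 1 + 12 = 23.
Total exposure: 5 + 5 + 1 + 7 = 18 shifts.
After the first batch: Gamma(6 + 23, 4 + 18) = Gamma(29, 22).
Total count 222 over total exposure 33 shifts.
After the second batch: Gamma(29 + 222, 22 + 33) = Gamma(251, 55).
Posterior variance = α'/β'² = 251/3025.

251/3025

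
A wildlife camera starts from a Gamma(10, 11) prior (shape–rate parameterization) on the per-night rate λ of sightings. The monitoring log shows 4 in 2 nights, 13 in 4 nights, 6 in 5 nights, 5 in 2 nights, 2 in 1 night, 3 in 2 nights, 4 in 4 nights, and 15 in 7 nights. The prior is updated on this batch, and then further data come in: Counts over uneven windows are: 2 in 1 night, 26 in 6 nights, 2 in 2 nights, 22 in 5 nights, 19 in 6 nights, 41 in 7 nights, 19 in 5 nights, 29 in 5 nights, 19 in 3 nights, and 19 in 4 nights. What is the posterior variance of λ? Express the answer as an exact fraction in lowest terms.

Total count: 4 + 13 + 6 + 5 + 2 + 3 + 4 + 15 = 52.
Total exposure: 2 + 4 + 5 + 2 + 1 + 2 + 4 + 7 = 27 nights.
After the first batch: Gamma(10 + 52, 11 + 27) = Gamma(62, 38).
Total count: 2 + 26 + 2 + 22 + 19 + 41 + 19 + 29 + 19 + 19 = 198.
Total exposure: 1 + 6 + 2 + 5 + 6 + 7 + 5 + 5 + 3 + 4 = 44 nights.
After the second batch: Gamma(62 + 198, 38 + 44) = Gamma(260, 82).
Posterior variance = α'/β'² = 260/6724 = 65/1681.

65/1681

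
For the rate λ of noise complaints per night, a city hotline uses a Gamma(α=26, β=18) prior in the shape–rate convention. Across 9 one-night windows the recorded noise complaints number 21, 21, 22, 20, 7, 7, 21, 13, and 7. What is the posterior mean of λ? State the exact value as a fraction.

55/9

Total count: 21 + 21 + 22 + 20 + 7 + 7 + 21 + 13 + 7 = 139.
Total exposure: 9 nights.
The Gamma prior is conjugate for the Poisson rate, so λ | data ~ Gamma(26+139, 18+9) = Gamma(165, 27).
Posterior mean = α'/β' = 165/27 = 55/9.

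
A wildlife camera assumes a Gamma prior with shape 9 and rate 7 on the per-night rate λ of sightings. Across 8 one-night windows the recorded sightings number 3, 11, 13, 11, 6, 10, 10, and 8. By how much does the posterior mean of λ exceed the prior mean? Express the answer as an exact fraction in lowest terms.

Total count: 3 + 11 + 13 + 11 + 6 + 10 + 10 + 8 = 72.
Total exposure: 8 nights.
Conjugate update: add total count to the shape and total exposure to the rate, giving Gamma(81, 15).
Posterior mean = 81/15 = 27/5; prior mean = 9/7 = 9/7. Difference = 27/5 − 9/7 = 144/35.

144/35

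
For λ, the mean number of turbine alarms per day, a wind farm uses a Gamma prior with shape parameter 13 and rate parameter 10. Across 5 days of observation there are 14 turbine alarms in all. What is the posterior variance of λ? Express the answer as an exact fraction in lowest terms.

3/25

Total count 14 over total exposure 5 days.
Posterior: α' = 13 + 14 = 27, β' = 10 + 5 = 15.
Posterior variance = α'/β'² = 27/225 = 3/25.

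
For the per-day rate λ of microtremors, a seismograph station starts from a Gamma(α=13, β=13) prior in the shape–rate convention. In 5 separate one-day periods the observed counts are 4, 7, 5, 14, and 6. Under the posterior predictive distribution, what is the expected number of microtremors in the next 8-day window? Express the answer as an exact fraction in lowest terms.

Total count: 4 + 7 + 5 + 14 + 6 = 36.
Total exposure: 5 days.
The Gamma prior is conjugate for the Poisson rate, so λ | data ~ Gamma(13+36, 13+5) = Gamma(49, 18).
Predictive mean over an 8-day window = T·E[λ|data] = 8·49/18 = 196/9.

196/9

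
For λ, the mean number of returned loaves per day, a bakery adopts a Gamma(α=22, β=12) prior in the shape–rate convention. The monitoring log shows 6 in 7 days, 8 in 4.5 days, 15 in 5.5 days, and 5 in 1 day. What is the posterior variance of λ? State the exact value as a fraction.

14/225

Total count: 6 + 8 + 15 + 5 = 34.
Total exposure: 7 + 4.5 + 5.5 + 1 = 18 days.
Conjugate update: add total count to the shape and total exposure to the rate, giving Gamma(56, 30).
Posterior variance = α'/β'² = 56/900 = 14/225.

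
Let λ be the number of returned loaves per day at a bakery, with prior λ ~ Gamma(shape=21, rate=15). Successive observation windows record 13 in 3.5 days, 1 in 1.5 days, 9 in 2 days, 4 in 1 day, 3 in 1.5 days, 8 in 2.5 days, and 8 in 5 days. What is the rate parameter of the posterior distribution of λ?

32

Total count: 13 + 1 + 9 + 4 + 3 + 8 + 8 = 46.
Total exposure: 3.5 + 1.5 + 2 + 1 + 1.5 + 2.5 + 5 = 17 days.
Posterior: α' = 21 + 46 = 67, β' = 15 + 17 = 32.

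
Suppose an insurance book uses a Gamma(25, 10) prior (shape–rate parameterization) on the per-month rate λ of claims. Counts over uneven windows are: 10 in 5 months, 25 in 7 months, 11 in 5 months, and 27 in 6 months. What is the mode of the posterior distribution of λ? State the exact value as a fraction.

Total count: 10 + 25 + 11 + 27 = 73.
Total exposure: 5 + 7 + 5 + 6 = 23 months.
By Gamma–Poisson conjugacy, the posterior is Gamma(α + Σx, β + Σt) = Gamma(25 + 73, 10 + 23) = Gamma(98, 33).
Posterior mode = (α'−1)/β' = 97/33.

97/33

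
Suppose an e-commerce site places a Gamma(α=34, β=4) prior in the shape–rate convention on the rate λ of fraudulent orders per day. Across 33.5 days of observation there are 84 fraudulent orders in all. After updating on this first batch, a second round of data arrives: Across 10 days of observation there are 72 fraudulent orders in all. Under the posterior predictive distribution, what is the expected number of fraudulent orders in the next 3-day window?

Total count 84 over total exposure 33.5 days.
After the first batch: Gamma(34 + 84, 4 + 33.5) = Gamma(118, 75/2).
Total count 72 over total exposure 10 days.
After the second batch: Gamma(118 + 72, 75/2 + 10) = Gamma(190, 95/2).
Predictive mean over a 3-day window = T·E[λ|data] = 3·190/(95/2) = 12.

12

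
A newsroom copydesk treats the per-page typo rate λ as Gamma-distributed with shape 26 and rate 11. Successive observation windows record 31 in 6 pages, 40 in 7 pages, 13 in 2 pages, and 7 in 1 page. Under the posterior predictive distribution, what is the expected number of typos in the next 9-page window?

39

Total count: 31 + 40 + 13 + 7 = 91.
Total exposure: 6 + 7 + 2 + 1 = 16 pages.
By Gamma–Poisson conjugacy, the posterior is Gamma(α + Σx, β + Σt) = Gamma(26 + 91, 11 + 16) = Gamma(117, 27).
Predictive mean over a 9-page window = T·E[λ|data] = 9·117/27 = 39.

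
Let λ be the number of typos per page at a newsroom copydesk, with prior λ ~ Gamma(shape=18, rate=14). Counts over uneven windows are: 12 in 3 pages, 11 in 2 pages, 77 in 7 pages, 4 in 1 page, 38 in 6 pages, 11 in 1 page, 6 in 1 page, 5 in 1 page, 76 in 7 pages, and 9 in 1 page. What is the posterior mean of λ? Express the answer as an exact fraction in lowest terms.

Total count: 12 + 11 + 77 + 4 + 38 + 11 + 6 + 5 + 76 + 9 = 249.
Total exposure: 3 + 2 + 7 + 1 + 6 + 1 + 1 + 1 + 7 + 1 = 30 pages.
By Gamma–Poisson conjugacy, the posterior is Gamma(α + Σx, β + Σt) = Gamma(18 + 249, 14 + 30) = Gamma(267, 44).
Posterior mean = α'/β' = 267/44.

267/44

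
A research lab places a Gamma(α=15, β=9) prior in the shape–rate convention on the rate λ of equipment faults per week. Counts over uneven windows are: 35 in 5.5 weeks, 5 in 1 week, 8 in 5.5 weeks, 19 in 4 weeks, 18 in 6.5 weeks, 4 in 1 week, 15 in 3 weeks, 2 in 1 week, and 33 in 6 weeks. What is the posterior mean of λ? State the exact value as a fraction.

308/85

Total count: 35 + 5 + 8 + 19 + 18 + 4 + 15 + 2 + 33 = 139.
Total exposure: 5.5 + 1 + 5.5 + 4 + 6.5 + 1 + 3 + 1 + 6 = 33.5 weeks.
Posterior: α' = 15 + 139 = 154, β' = 9 + 33.5 = 85/2.
Posterior mean = α'/β' = 154/(85/2) = 308/85.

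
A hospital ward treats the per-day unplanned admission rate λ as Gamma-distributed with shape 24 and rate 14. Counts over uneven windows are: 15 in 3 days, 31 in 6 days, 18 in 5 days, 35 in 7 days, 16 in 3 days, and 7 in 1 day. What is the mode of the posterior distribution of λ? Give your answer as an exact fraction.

Total count: 15 + 31 + 18 + 35 + 16 + 7 = 122.
Total exposure: 3 + 6 + 5 + 7 + 3 + 1 = 25 days.
The Gamma prior is conjugate for the Poisson rate, so λ | data ~ Gamma(24+122, 14+25) = Gamma(146, 39).
Posterior mode = (α'−1)/β' = 145/39.

145/39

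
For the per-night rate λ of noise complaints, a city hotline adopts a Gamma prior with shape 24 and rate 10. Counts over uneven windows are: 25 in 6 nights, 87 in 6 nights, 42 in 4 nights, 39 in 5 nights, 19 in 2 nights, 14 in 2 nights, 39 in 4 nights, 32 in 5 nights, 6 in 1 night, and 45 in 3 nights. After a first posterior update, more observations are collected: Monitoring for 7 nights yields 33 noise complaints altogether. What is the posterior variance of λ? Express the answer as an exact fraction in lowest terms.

Total count: 25 + 87 + 42 + 39 + 19 + 14 + 39 + 32 + 6 + 45 = 348.
Total exposure: 6 + 6 + 4 + 5 + 2 + 2 + 4 + 5 + 1 + 3 = 38 nights.
After the first batch: Gamma(24 + 348, 10 + 38) = Gamma(372, 48).
Total count 33 over total exposure 7 nights.
After the second batch: Gamma(372 + 33, 48 + 7) = Gamma(405, 55).
Posterior variance = α'/β'² = 405/3025 = 81/605.

81/605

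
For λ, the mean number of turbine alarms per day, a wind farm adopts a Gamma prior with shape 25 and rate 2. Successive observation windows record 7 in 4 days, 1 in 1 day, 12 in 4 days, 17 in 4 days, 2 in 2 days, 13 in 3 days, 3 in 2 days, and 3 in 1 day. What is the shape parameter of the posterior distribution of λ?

83

Total count: 7 + 1 + 12 + 17 + 2 + 13 + 3 + 3 = 58.
Total exposure: 4 + 1 + 4 + 4 + 2 + 3 + 2 + 1 = 21 days.
By Gamma–Poisson conjugacy, the posterior is Gamma(α + Σx, β + Σt) = Gamma(25 + 58, 2 + 21) = Gamma(83, 23).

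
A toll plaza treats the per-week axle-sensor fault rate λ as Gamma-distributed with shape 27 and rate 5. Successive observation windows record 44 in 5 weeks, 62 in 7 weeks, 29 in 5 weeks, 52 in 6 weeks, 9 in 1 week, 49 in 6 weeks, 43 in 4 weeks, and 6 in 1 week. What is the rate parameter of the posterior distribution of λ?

Total count: 44 + 62 + 29 + 52 + 9 + 49 + 43 + 6 = 294.
Total exposure: 5 + 7 + 5 + 6 + 1 + 6 + 4 + 1 = 35 weeks.
Conjugate update: add total count to the shape and total exposure to the rate, giving Gamma(321, 40).

40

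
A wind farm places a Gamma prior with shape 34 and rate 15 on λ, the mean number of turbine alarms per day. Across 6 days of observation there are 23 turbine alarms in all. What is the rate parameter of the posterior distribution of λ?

21

Total count 23 over total exposure 6 days.
By Gamma–Poisson conjugacy, the posterior is Gamma(α + Σx, β + Σt) = Gamma(34 + 23, 15 + 6) = Gamma(57, 21).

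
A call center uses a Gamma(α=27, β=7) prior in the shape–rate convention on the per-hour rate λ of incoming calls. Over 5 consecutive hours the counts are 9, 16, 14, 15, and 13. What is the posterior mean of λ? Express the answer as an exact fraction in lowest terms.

47/6

Total count: 9 + 16 + 14 + 15 + 13 = 67.
Total exposure: 5 hours.
By Gamma–Poisson conjugacy, the posterior is Gamma(α + Σx, β + Σt) = Gamma(27 + 67, 7 + 5) = Gamma(94, 12).
Posterior mean = α'/β' = 94/12 = 47/6.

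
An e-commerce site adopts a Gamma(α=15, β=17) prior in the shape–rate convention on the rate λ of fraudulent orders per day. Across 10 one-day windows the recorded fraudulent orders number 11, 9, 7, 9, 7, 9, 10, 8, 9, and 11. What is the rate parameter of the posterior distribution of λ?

27

Total count: 11 + 9 + 7 + 9 + 7 + 9 + 10 + 8 + 9 + 11 = 90.
Total exposure: 10 days.
Conjugate update: add total count to the shape and total exposure to the rate, giving Gamma(105, 27).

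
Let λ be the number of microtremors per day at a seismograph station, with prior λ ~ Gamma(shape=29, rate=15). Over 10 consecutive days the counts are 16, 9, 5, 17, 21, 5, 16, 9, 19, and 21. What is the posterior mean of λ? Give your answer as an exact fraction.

Total count: 16 + 9 + 5 + 17 + 21 + 5 + 16 + 9 + 19 + 21 = 138.
Total exposure: 10 days.
Conjugate update: add total count to the shape and total exposure to the rate, giving Gamma(167, 25).
Posterior mean = α'/β' = 167/25.

167/25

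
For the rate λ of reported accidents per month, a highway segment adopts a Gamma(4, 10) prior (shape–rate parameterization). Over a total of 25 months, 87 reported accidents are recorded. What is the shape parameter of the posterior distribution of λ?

Total count 87 over total exposure 25 months.
By Gamma–Poisson conjugacy, the posterior is Gamma(α + Σx, β + Σt) = Gamma(4 + 87, 10 + 25) = Gamma(91, 35).

91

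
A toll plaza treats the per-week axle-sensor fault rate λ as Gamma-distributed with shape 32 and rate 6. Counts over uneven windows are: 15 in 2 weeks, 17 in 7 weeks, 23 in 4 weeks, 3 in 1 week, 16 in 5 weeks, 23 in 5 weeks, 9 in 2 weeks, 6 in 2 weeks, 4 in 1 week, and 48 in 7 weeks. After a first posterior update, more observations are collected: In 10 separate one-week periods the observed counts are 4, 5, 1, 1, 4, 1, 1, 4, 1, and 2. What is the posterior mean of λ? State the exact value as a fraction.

Total count: 15 + 17 + 23 + 3 + 16 + 23 + 9 + 6 + 4 + 48 = 164.
Total exposure: 2 + 7 + 4 + 1 + 5 + 5 + 2 + 2 + 1 + 7 = 36 weeks.
After the first batch: Gamma(32 + 164, 6 + 36) = Gamma(196, 42).
Total count: 4 + 5 + 1 + 1 + 4 + 1 + 1 + 4 + 1 + 2 = 24.
Total exposure: 10 weeks.
After the second batch: Gamma(196 + 24, 42 + 10) = Gamma(220, 52).
Posterior mean = α'/β' = 220/52 = 55/13.

55/13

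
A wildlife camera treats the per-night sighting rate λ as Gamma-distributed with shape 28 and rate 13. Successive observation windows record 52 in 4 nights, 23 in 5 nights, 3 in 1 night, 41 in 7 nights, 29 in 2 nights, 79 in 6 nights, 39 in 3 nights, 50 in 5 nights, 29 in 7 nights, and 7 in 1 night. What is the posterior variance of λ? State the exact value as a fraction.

Total count: 52 + 23 + 3 + 41 + 29 + 79 + 39 + 50 + 29 + 7 = 352.
Total exposure: 4 + 5 + 1 + 7 + 2 + 6 + 3 + 5 + 7 + 1 = 41 nights.
Posterior: α' = 28 + 352 = 380, β' = 13 + 41 = 54.
Posterior variance = α'/β'² = 380/2916 = 95/729.

95/729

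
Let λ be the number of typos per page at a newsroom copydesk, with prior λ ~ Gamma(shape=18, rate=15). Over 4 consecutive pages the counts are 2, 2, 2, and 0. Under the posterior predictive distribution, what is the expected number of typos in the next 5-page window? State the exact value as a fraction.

120/19

Total count: 2 + 2 + 2 + 0 = 6.
Total exposure: 4 pages.
Conjugate update: add total count to the shape and total exposure to the rate, giving Gamma(24, 19).
Predictive mean over a 5-page window = T·E[λ|data] = 5·24/19 = 120/19.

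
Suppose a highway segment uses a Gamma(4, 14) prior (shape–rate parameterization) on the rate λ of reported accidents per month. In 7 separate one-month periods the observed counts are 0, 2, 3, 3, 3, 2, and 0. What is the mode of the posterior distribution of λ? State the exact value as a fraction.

Total count: 0 + 2 + 3 + 3 + 3 + 2 + 0 = 13.
Total exposure: 7 months.
The Gamma prior is conjugate for the Poisson rate, so λ | data ~ Gamma(4+13, 14+7) = Gamma(17, 21).
Posterior mode = (α'−1)/β' = 16/21.

16/21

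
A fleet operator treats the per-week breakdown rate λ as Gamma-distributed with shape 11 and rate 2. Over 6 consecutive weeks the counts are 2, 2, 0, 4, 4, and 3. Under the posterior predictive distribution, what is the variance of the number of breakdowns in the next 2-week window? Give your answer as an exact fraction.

Total count: 2 + 2 + 0 + 4 + 4 + 3 = 15.
Total exposure: 6 weeks.
Gamma(α, β) with Poisson data over total exposure Σt gives posterior Gamma(α+Σx, β+Σt) = Gamma(26, 8).
The posterior predictive for a window of length T is Negative Binomial with variance T·α'·(β'+T)/β'² = 2·26·10/64 = 65/8.

65/8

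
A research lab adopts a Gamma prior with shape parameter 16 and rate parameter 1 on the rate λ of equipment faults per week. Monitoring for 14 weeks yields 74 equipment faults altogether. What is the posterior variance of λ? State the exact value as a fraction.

Total count 74 over total exposure 14 weeks.
Gamma(α, β) with Poisson data over total exposure Σt gives posterior Gamma(α+Σx, β+Σt) = Gamma(90, 15).
Posterior variance = α'/β'² = 90/225 = 2/5.

2/5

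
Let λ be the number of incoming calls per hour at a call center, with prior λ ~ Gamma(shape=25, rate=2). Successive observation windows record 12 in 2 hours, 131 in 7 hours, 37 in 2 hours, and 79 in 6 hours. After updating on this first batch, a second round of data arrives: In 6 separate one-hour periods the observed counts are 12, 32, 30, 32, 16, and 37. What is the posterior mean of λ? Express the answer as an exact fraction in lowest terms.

Total count: 12 + 131 + 37 + 79 = 259.
Total exposure: 2 + 7 + 2 + 6 = 17 hours.
After the first batch: Gamma(25 + 259, 2 + 17) = Gamma(284, 19).
Total count: 12 + 32 + 30 + 32 + 16 + 37 = 159.
Total exposure: 6 hours.
After the second batch: Gamma(284 + 159, 19 + 6) = Gamma(443, 25).
Posterior mean = α'/β' = 443/25.

443/25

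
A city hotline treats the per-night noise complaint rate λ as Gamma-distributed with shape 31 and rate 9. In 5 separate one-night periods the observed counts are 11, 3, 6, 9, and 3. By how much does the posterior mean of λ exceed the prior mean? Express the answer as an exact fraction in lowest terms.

Total count: 11 + 3 + 6 + 9 + 3 = 32.
Total exposure: 5 nights.
Posterior: α' = 31 + 32 = 63, β' = 9 + 5 = 14.
Posterior mean = 63/14 = 9/2; prior mean = 31/9 = 31/9. Difference = 9/2 − 31/9 = 19/18.

19/18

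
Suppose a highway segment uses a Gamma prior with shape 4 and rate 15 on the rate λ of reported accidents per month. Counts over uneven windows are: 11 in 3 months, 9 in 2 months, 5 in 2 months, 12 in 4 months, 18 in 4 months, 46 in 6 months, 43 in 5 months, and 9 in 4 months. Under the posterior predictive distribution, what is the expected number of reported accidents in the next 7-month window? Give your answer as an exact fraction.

1099/45

Total count: 11 + 9 + 5 + 12 + 18 + 46 + 43 + 9 = 153.
Total exposure: 3 + 2 + 2 + 4 + 4 + 6 + 5 + 4 = 30 months.
Conjugate update: add total count to the shape and total exposure to the rate, giving Gamma(157, 45).
Predictive mean over a 7-month window = T·E[λ|data] = 7·157/45 = 1099/45.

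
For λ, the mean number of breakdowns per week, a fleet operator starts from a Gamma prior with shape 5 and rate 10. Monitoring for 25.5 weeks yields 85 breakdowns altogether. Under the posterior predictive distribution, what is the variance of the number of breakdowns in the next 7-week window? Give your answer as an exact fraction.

Total count 85 over total exposure 25.5 weeks.
Posterior: α' = 5 + 85 = 90, β' = 10 + 25.5 = 71/2.
The posterior predictive for a window of length T is Negative Binomial with variance T·α'·(β'+T)/β'² = 7·90·(85/2)/(5041/4) = 107100/5041.

107100/5041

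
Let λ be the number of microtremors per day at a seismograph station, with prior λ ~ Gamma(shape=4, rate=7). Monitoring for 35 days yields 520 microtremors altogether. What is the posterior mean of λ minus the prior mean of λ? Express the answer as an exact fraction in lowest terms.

Total count 520 over total exposure 35 days.
By Gamma–Poisson conjugacy, the posterior is Gamma(α + Σx, β + Σt) = Gamma(4 + 520, 7 + 35) = Gamma(524, 42).
Posterior mean = 524/42 = 262/21; prior mean = 4/7 = 4/7. Difference = 262/21 − 4/7 = 250/21.

250/21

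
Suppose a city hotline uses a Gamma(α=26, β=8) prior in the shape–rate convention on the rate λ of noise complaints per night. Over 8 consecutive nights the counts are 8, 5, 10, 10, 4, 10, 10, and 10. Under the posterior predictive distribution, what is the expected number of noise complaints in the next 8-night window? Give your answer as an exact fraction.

Total count: 8 + 5 + 10 + 10 + 4 + 10 + 10 + 10 = 67.
Total exposure: 8 nights.
By Gamma–Poisson conjugacy, the posterior is Gamma(α + Σx, β + Σt) = Gamma(26 + 67, 8 + 8) = Gamma(93, 16).
Predictive mean over an 8-night window = T·E[λ|data] = 8·93/16 = 93/2.

93/2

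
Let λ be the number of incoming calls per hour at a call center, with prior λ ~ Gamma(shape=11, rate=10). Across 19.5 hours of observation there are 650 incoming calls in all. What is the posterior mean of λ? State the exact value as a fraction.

1322/59

Total count 650 over total exposure 19.5 hours.
Gamma(α, β) with Poisson data over total exposure Σt gives posterior Gamma(α+Σx, β+Σt) = Gamma(661, 59/2).
Posterior mean = α'/β' = 661/(59/2) = 1322/59.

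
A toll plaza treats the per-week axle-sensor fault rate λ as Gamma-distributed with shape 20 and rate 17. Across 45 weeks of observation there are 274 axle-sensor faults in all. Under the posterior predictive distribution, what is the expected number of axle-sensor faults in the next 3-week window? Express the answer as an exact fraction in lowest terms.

441/31

Total count 274 over total exposure 45 weeks.
Gamma(α, β) with Poisson data over total exposure Σt gives posterior Gamma(α+Σx, β+Σt) = Gamma(294, 62).
Predictive mean over a 3-week window = T·E[λ|data] = 3·294/62 = 441/31.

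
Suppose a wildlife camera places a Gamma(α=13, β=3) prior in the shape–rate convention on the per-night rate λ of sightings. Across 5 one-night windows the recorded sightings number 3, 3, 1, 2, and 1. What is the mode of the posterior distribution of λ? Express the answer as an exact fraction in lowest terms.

11/4

Total count: 3 + 3 + 1 + 2 + 1 = 10.
Total exposure: 5 nights.
By Gamma–Poisson conjugacy, the posterior is Gamma(α + Σx, β + Σt) = Gamma(13 + 10, 3 + 5) = Gamma(23, 8).
Posterior mode = (α'−1)/β' = 22/8 = 11/4.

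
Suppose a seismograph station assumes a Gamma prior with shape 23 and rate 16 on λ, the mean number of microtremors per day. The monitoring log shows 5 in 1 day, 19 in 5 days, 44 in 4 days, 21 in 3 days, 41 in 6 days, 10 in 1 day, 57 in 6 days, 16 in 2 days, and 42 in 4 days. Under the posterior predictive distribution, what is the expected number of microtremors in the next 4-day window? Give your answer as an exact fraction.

139/6

Total count: 5 + 19 + 44 + 21 + 41 + 10 + 57 + 16 + 42 = 255.
Total exposure: 1 + 5 + 4 + 3 + 6 + 1 + 6 + 2 + 4 = 32 days.
The Gamma prior is conjugate for the Poisson rate, so λ | data ~ Gamma(23+255, 16+32) = Gamma(278, 48).
Predictive mean over a 4-day window = T·E[λ|data] = 4·278/48 = 139/6.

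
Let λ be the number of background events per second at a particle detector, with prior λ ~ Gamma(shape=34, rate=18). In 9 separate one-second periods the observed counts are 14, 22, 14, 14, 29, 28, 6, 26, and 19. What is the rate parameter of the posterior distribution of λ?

27

Total count: 14 + 22 + 14 + 14 + 29 + 28 + 6 + 26 + 19 = 172.
Total exposure: 9 seconds.
The Gamma prior is conjugate for the Poisson rate, so λ | data ~ Gamma(34+172, 18+9) = Gamma(206, 27).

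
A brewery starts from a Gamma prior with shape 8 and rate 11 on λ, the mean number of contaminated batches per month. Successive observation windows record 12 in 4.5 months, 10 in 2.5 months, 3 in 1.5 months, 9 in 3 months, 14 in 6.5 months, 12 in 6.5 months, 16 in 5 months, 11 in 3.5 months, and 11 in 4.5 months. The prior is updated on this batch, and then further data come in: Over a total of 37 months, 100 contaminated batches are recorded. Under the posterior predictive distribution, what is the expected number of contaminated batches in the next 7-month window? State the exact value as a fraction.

2884/171

Total count: 12 + 10 + 3 + 9 + 14 + 12 + 16 + 11 + 11 = 98.
Total exposure: 4.5 + 2.5 + 1.5 + 3 + 6.5 + 6.5 + 5 + 3.5 + 4.5 = 37.5 months.
After the first batch: Gamma(8 + 98, 11 + 37.5) = Gamma(106, 97/2).
Total count 100 over total exposure 37 months.
After the second batch: Gamma(106 + 100, 97/2 + 37) = Gamma(206, 171/2).
Predictive mean over a 7-month window = T·E[λ|data] = 7·206/(171/2) = 2884/171.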